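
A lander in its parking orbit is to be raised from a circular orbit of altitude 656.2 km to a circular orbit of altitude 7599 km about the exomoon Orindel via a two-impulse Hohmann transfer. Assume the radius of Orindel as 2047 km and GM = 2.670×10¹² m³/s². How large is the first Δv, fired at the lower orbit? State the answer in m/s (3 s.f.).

Δv ≈ 248 m/s

r₁ = 2047 + 656.2 = 2703.2 km = 2.7032×10⁶ m.
r₂ = 2047 + 7599 = 9646.0 km = 9.6460×10⁶ m.
Transfer ellipse a_t = (r₁ + r₂)/2 = 6.175×10⁶ m.
At r₁: circular v_c1 = √(μ/r₁) = 993.8 m/s; transfer-periapsis v_p = √[μ(2/r₁ − 1/a_t)] = 1242 m/s.
Δv₁ = v_p − v_c1 = 248.3 m/s.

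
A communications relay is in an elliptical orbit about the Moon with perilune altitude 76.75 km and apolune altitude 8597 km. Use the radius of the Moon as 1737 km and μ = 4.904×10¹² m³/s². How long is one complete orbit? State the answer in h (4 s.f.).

T ≈ 11.80 h

r_p = 1737 + 76.75 = 1813.8 km = 1.8138×10⁶ m.
r_a = 1737 + 8597 = 10334 km = 1.0334×10⁷ m.
Semi-major axis a = (r_p + r_a)/2 = (1813.8 + 10334)/2 = 6073.9 km = 6.074×10⁶ m.
By Kepler's third law T = 2π√(a³/μ) = 2π × 6.760×10³ = 4.247×10⁴ s.
= 11.80 h.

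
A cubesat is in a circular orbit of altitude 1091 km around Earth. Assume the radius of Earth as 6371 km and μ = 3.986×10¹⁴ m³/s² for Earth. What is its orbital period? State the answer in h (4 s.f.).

T ≈ 1.782 h

r = 6371 + 1091 = 7462.0 km = 7.4620×10⁶ m.
Kepler's third law: T = 2π√(r³/μ) = 2π√((7.462×10⁶)³ / 3.986×10¹⁴).
r³/μ = 1.042×10⁶ s², so T = 2π × 1.021×10³ = 6.415×10³ s.
Converting: 6.415×10³ s ÷ 3600 = 1.782 h.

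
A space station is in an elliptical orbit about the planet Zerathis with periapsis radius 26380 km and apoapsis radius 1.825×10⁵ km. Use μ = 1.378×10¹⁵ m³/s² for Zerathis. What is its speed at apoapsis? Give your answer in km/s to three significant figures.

Semi-major axis a = (r_p + r_a)/2 = 1.0444×10⁵ km = 1.044×10⁸ m.
Vis-viva: v² = μ(2/r − 1/a) = 1.378×10¹⁵ × (1.096×10⁻⁸ − 9.575×10⁻⁹) = 1.907×10⁶ m²/s².
v = 1381 m/s = 1.381 km/s.

v ≈ 1.38 km/s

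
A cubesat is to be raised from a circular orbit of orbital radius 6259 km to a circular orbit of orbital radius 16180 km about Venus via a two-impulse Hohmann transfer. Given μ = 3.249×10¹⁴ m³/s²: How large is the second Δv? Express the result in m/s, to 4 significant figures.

r₁ = 6259 km = 6.259×10⁶ m.
r₂ = 16180 km = 1.618×10⁷ m.
Transfer ellipse a_t = (r₁ + r₂)/2 = 1.122×10⁷ m.
At r₁: circular v_c1 = √(μ/r₁) = 7205 m/s; transfer-periapsis v_p = √[μ(2/r₁ − 1/a_t)] = 8652 m/s.
At r₂: circular v_c2 = √(μ/r₂) = 4481 m/s; transfer-apoapsis v_a = √[μ(2/r₂ − 1/a_t)] = 3347 m/s.
Δv₂ = v_c2 − v_a = 1134 m/s.

Δv ≈ 1134 m/s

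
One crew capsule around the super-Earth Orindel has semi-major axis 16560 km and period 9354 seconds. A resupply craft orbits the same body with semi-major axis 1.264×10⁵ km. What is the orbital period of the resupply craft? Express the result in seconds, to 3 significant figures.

T₂ ≈ 1.97×10⁵ seconds

Kepler's third law: T² ∝ a³, so T₂ = T₁ (a₂/a₁)^(3/2).
a₂/a₁ = 7.633, (a₂/a₁)^(3/2) = 21.09.
T₂ = 9354 × 21.09 = 1.973×10⁵ seconds.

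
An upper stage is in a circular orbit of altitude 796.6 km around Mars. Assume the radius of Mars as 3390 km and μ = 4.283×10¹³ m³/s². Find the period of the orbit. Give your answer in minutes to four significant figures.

r = 3390 + 796.6 = 4186.6 km = 4.1866×10⁶ m.
Kepler's third law: T = 2π√(r³/μ) = 2π√((4.187×10⁶)³ / 4.283×10¹³).
r³/μ = 1.713×10⁶ s², so T = 2π × 1.309×10³ = 8.224×10³ s.
Converting: 8.224×10³ s ÷ 60.00 = 137.1 minutes.

T ≈ 137.1 minutes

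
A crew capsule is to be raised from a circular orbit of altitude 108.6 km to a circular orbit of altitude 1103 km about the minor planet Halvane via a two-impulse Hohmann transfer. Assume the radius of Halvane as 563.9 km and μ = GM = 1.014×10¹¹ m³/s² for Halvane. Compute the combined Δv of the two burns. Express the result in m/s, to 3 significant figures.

r₁ = 563.9 + 108.6 = 672.50 km = 6.7250×10⁵ m.
r₂ = 563.9 + 1103 = 1666.9 km = 1.6669×10⁶ m.
Transfer ellipse a_t = (r₁ + r₂)/2 = 1.170×10⁶ m.
At r₁: circular v_c1 = √(μ/r₁) = 388.3 m/s; transfer-periapsis v_p = √[μ(2/r₁ − 1/a_t)] = 463.5 m/s.
Δv₁ = v_p − v_c1 = 75.24 m/s.
At r₂: circular v_c2 = √(μ/r₂) = 246.6 m/s; transfer-apoapsis v_a = √[μ(2/r₂ − 1/a_t)] = 187.0 m/s.
Δv₂ = v_c2 − v_a = 59.63 m/s.
Total Δv = Δv₁ + Δv₂ = 134.9 m/s.

Δv_total ≈ 135 m/s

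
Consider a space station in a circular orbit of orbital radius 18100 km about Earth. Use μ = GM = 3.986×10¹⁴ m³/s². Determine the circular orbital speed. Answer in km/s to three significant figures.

v ≈ 4.69 km/s

r = 18100 km = 1.810×10⁷ m.
For a circular orbit v = √(μ/r) = √(3.986×10¹⁴ / 1.810×10⁷) = √(2.202×10⁷) = 4693 m/s.
That is 4.693 km/s.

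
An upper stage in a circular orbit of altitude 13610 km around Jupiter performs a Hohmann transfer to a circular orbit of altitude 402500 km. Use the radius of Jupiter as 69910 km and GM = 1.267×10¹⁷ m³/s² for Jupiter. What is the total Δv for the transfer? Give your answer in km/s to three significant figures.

Δv_total ≈ 19.2 km/s

r₁ = 69910 + 13610 = 83520 km = 8.3520×10⁷ m.
r₂ = 69910 + 402500 = 472410 km = 4.7241×10⁸ m.
Transfer ellipse a_t = (r₁ + r₂)/2 = 2.780×10⁸ m.
At r₁: circular v_c1 = √(μ/r₁) = 38950 m/s; transfer-perijove v_p = √[μ(2/r₁ − 1/a_t)] = 50780 m/s.
Δv₁ = v_p − v_c1 = 11830 m/s.
At r₂: circular v_c2 = √(μ/r₂) = 16380 m/s; transfer-apojove v_a = √[μ(2/r₂ − 1/a_t)] = 8977 m/s.
Δv₂ = v_c2 − v_a = 7400 m/s.
Total Δv = Δv₁ + Δv₂ = 19230 m/s = 19.23 km/s.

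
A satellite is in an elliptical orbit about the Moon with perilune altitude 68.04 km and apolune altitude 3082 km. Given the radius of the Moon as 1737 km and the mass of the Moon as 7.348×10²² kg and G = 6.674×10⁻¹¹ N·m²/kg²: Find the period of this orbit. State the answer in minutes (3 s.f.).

μ = GM = 6.674×10⁻¹¹ × 7.348×10²² = 4.904×10¹² m³/s².
r_p = 1737 + 68.04 = 1805.0 km = 1.8050×10⁶ m.
r_a = 1737 + 3082 = 4819.0 km = 4.8190×10⁶ m.
Semi-major axis a = (r_p + r_a)/2 = (1805.0 + 4819.0)/2 = 3312.0 km = 3.312×10⁶ m.
By Kepler's third law T = 2π√(a³/μ) = 2π × 2.722×10³ = 1.710×10⁴ s.
= 285.0 minutes.

T ≈ 285 minutes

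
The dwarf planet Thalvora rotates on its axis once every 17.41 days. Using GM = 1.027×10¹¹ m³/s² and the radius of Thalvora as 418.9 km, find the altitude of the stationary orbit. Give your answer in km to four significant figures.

h_sync ≈ 17640 km

T = 17.41 days = 1.504×10⁶ s.
A synchronous orbit has period T, so by Kepler's third law a = (μT²/4π²)^(1/3).
μT²/4π² = 1.027×10¹¹ × (1.504×10⁶)² / 39.48 = 5.886×10²¹ m³.
a = 1.806×10⁷ m = 18056 km.
Altitude h = a − R = 18056 − 418.9 = 17637 km.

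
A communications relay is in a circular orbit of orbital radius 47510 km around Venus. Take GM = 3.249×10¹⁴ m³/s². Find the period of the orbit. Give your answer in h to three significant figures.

T ≈ 31.7 h

r = 47510 km = 4.751×10⁷ m.
Kepler's third law: T = 2π√(r³/μ) = 2π√((4.751×10⁷)³ / 3.249×10¹⁴).
r³/μ = 3.301×10⁸ s², so T = 2π × 1.817×10⁴ = 1.142×10⁵ s.
Converting: 1.142×10⁵ s ÷ 3600 = 31.71 h.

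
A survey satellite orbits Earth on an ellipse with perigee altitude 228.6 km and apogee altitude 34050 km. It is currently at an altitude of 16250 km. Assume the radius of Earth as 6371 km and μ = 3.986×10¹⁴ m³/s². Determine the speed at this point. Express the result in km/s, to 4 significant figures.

v ≈ 4.276 km/s

r_p = 6371 + 228.6 = 6599.6 km = 6.5996×10⁶ m.
r_a = 6371 + 34050 = 40421 km = 4.0421×10⁷ m.
r = 6371 + 16250 = 22621 km = 2.262×10⁷ m.
Semi-major axis a = (r_p + r_a)/2 = 23510 km = 2.351×10⁷ m.
Vis-viva: v² = μ(2/r − 1/a) = 3.986×10¹⁴ × (8.841×10⁻⁸ − 4.253×10⁻⁸) = 1.829×10⁷ m²/s².
v = 4276 m/s = 4.276 km/s.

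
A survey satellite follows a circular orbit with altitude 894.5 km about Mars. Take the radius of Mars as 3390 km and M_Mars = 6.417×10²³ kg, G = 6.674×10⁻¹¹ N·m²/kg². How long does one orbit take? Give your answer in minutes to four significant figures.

T ≈ 141.9 minutes

μ = GM = 6.674×10⁻¹¹ × 6.417×10²³ = 4.283×10¹³ m³/s².
r = 3390 + 894.5 = 4284.5 km = 4.2845×10⁶ m.
Kepler's third law: T = 2π√(r³/μ) = 2π√((4.284×10⁶)³ / 4.283×10¹³).
r³/μ = 1.836×10⁶ s², so T = 2π × 1.355×10³ = 8.515×10³ s.
Converting: 8.515×10³ s ÷ 60.00 = 141.9 minutes.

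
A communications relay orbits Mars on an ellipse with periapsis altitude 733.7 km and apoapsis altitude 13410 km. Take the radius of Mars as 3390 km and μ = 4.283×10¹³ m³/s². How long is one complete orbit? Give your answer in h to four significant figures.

r_p = 3390 + 733.7 = 4123.7 km = 4.1237×10⁶ m.
r_a = 3390 + 13410 = 16800 km = 1.6800×10⁷ m.
Semi-major axis a = (r_p + r_a)/2 = (4123.7 + 16800)/2 = 10462 km = 1.046×10⁷ m.
By Kepler's third law T = 2π√(a³/μ) = 2π × 5.171×10³ = 3.249×10⁴ s.
= 9.024 h.

T ≈ 9.024 h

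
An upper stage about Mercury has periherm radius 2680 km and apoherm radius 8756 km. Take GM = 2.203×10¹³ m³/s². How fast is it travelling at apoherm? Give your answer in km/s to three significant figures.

Semi-major axis a = (r_p + r_a)/2 = 5718.0 km = 5.718×10⁶ m.
Vis-viva: v² = μ(2/r − 1/a) = 2.203×10¹³ × (2.284×10⁻⁷ − 1.749×10⁻⁷) = 1.179×10⁶ m²/s².
v = 1086 m/s = 1.086 km/s.

v ≈ 1.09 km/s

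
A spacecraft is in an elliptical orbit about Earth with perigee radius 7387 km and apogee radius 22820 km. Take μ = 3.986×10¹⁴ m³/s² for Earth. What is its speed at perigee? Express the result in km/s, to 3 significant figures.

v ≈ 9.03 km/s

Semi-major axis a = (r_p + r_a)/2 = 15104 km = 1.510×10⁷ m.
Vis-viva: v² = μ(2/r − 1/a) = 3.986×10¹⁴ × (2.707×10⁻⁷ − 6.621×10⁻⁸) = 8.153×10⁷ m²/s².
v = 9029 m/s = 9.029 km/s.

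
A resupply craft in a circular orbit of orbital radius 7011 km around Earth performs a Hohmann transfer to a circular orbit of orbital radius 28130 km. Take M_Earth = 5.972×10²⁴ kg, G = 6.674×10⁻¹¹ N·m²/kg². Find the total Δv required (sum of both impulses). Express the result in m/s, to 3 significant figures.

Δv_total ≈ 3390 m/s

μ = GM = 6.674×10⁻¹¹ × 5.972×10²⁴ = 3.986×10¹⁴ m³/s².
r₁ = 7011 km = 7.011×10⁶ m.
r₂ = 28130 km = 2.813×10⁷ m.
Transfer ellipse a_t = (r₁ + r₂)/2 = 1.757×10⁷ m.
At r₁: circular v_c1 = √(μ/r₁) = 7540 m/s; transfer-perigee v_p = √[μ(2/r₁ − 1/a_t)] = 9540 m/s.
Δv₁ = v_p − v_c1 = 2000 m/s.
At r₂: circular v_c2 = √(μ/r₂) = 3764 m/s; transfer-apogee v_a = √[μ(2/r₂ − 1/a_t)] = 2378 m/s.
Δv₂ = v_c2 − v_a = 1386 m/s.
Total Δv = Δv₁ + Δv₂ = 3387 m/s.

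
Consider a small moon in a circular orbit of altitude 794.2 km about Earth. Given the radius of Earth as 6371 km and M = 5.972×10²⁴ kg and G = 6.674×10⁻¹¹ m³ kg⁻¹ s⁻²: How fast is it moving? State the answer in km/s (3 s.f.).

μ = GM = 6.674×10⁻¹¹ × 5.972×10²⁴ = 3.986×10¹⁴ m³/s².
r = 6371 + 794.2 = 7165.2 km = 7.1652×10⁶ m.
For a circular orbit v = √(μ/r) = √(3.986×10¹⁴ / 7.165×10⁶) = √(5.563×10⁷) = 7458 m/s.
That is 7.458 km/s.

v ≈ 7.46 km/s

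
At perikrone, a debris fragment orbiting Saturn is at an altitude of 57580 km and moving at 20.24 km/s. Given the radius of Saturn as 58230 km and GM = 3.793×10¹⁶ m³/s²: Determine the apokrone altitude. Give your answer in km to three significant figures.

r_p = 58230 + 57580 = 1.1581×10⁵ km = 1.158×10⁸ m.
Specific energy ε = v²/2 − μ/r = -1.227×10⁸ J/kg, so a = −μ/(2ε) = 1.546×10⁸ m.
The apsides satisfy r_p + r_a = 2a, so the apokrone radius is 2a − r_p = 1.933×10⁸ m = 1.9334×10⁵ km.
Apokrone altitude = 1.9334×10⁵ − 58230 = 1.3511×10⁵ km.

apokrone altitude ≈ 1.35×10⁵ km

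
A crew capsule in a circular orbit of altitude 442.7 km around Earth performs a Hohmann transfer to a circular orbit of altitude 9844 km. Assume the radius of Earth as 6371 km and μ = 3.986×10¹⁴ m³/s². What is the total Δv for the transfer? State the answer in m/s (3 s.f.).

Δv_total ≈ 2570 m/s

r₁ = 6371 + 442.7 = 6813.7 km = 6.8137×10⁶ m.
r₂ = 6371 + 9844 = 16215 km = 1.6215×10⁷ m.
Transfer ellipse a_t = (r₁ + r₂)/2 = 1.151×10⁷ m.
At r₁: circular v_c1 = √(μ/r₁) = 7649 m/s; transfer-perigee v_p = √[μ(2/r₁ − 1/a_t)] = 9076 m/s.
Δv₁ = v_p − v_c1 = 1428 m/s.
At r₂: circular v_c2 = √(μ/r₂) = 4958 m/s; transfer-apogee v_a = √[μ(2/r₂ − 1/a_t)] = 3814 m/s.
Δv₂ = v_c2 − v_a = 1144 m/s.
Total Δv = Δv₁ + Δv₂ = 2572 m/s.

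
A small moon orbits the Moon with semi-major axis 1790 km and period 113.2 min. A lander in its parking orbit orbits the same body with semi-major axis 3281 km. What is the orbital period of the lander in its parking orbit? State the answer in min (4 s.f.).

Kepler's third law: T² ∝ a³, so T₂ = T₁ (a₂/a₁)^(3/2).
a₂/a₁ = 1.833, (a₂/a₁)^(3/2) = 2.482.
T₂ = 113.2 × 2.482 = 280.9 min.

T₂ ≈ 280.9 min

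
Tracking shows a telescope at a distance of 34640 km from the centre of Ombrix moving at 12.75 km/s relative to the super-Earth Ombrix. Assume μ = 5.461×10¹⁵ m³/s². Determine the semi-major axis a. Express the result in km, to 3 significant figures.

r = 3.464×10⁷ m.
Specific orbital energy ε = v²/2 − μ/r = (12750)²/2 − 5.461×10¹⁵/3.464×10⁷ = -7.637×10⁷ J/kg.
Since ε = −μ/(2a), a = −μ/(2ε) = 3.575×10⁷ m = 35754 km.

a ≈ 35800 km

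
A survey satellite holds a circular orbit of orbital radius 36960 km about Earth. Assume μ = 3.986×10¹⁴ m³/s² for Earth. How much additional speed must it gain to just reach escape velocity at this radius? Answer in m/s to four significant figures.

r = 36960 km = 3.696×10⁷ m.
Circular speed v_c = √(μ/r) = 3284 m/s.
Escape speed v_esc = √(2μ/r) = √2 × v_c = 4644 m/s.
Δv = v_esc − v_c = 1360 m/s.

Δv ≈ 1360 m/s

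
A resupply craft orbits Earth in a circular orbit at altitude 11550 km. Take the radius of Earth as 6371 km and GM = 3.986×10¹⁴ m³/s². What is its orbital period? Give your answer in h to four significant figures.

r = 6371 + 11550 = 17921 km = 1.7921×10⁷ m.
Kepler's third law: T = 2π√(r³/μ) = 2π√((1.792×10⁷)³ / 3.986×10¹⁴).
r³/μ = 1.444×10⁷ s², so T = 2π × 3.800×10³ = 2.388×10⁴ s.
Converting: 2.388×10⁴ s ÷ 3600 = 6.632 h.

T ≈ 6.632 h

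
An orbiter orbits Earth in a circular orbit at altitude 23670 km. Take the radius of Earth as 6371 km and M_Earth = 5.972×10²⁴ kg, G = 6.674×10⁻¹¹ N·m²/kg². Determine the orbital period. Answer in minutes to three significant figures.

T ≈ 864 minutes

μ = GM = 6.674×10⁻¹¹ × 5.972×10²⁴ = 3.986×10¹⁴ m³/s².
r = 6371 + 23670 = 30041 km = 3.0041×10⁷ m.
Kepler's third law: T = 2π√(r³/μ) = 2π√((3.004×10⁷)³ / 3.986×10¹⁴).
r³/μ = 6.802×10⁷ s², so T = 2π × 8.247×10³ = 5.182×10⁴ s.
Converting: 5.182×10⁴ s ÷ 60.00 = 863.7 minutes.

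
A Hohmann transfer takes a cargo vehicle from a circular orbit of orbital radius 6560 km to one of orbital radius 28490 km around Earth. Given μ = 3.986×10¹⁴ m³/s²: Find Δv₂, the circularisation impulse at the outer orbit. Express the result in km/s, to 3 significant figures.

Δv ≈ 1.45 km/s

r₁ = 6560 km = 6.560×10⁶ m.
r₂ = 28490 km = 2.849×10⁷ m.
Transfer ellipse a_t = (r₁ + r₂)/2 = 1.752×10⁷ m.
At r₁: circular v_c1 = √(μ/r₁) = 7795 m/s; transfer-perigee v_p = √[μ(2/r₁ − 1/a_t)] = 9939 m/s.
At r₂: circular v_c2 = √(μ/r₂) = 3740 m/s; transfer-apogee v_a = √[μ(2/r₂ − 1/a_t)] = 2288 m/s.
Δv₂ = v_c2 − v_a = 1452 m/s.
= 1.452 km/s.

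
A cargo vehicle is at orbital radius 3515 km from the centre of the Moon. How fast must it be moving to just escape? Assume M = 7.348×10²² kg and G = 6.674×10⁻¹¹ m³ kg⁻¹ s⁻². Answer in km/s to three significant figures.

μ = GM = 6.674×10⁻¹¹ × 7.348×10²² = 4.904×10¹² m³/s².
r = 3515 km = 3.515×10⁶ m.
Escape speed v_esc = √(2μ/r) = √(2 × 4.904×10¹² / 3.515×10⁶) = √(2.790×10⁶) = 1670 m/s.
= 1.670 km/s.

v_esc ≈ 1.67 km/s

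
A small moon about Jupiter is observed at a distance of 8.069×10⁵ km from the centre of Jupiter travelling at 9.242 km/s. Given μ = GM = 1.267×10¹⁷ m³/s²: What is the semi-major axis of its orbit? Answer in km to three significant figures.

a ≈ 5.54×10⁵ km

r = 8.069×10⁸ m.
Specific orbital energy ε = v²/2 − μ/r = (9242)²/2 − 1.267×10¹⁷/8.069×10⁸ = -1.143×10⁸ J/kg.
Since ε = −μ/(2a), a = −μ/(2ε) = 5.542×10⁸ m = 5.5418×10⁵ km.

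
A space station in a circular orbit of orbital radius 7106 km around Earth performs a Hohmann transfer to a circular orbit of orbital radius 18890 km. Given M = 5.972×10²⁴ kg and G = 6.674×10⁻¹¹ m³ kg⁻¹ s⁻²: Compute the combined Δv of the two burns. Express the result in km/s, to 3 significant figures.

μ = GM = 6.674×10⁻¹¹ × 5.972×10²⁴ = 3.986×10¹⁴ m³/s².
r₁ = 7106 km = 7.106×10⁶ m.
r₂ = 18890 km = 1.889×10⁷ m.
Transfer ellipse a_t = (r₁ + r₂)/2 = 1.300×10⁷ m.
At r₁: circular v_c1 = √(μ/r₁) = 7489 m/s; transfer-perigee v_p = √[μ(2/r₁ − 1/a_t)] = 9029 m/s.
Δv₁ = v_p − v_c1 = 1539 m/s.
At r₂: circular v_c2 = √(μ/r₂) = 4593 m/s; transfer-apogee v_a = √[μ(2/r₂ − 1/a_t)] = 3396 m/s.
Δv₂ = v_c2 − v_a = 1197 m/s.
Total Δv = Δv₁ + Δv₂ = 2736 m/s = 2.736 km/s.

Δv_total ≈ 2.74 km/s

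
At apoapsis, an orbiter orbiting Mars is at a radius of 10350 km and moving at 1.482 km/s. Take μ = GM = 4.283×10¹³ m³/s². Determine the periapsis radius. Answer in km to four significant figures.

periapsis radius ≈ 3739 km

r_a = 1.035×10⁷ m.
Specific energy ε = v²/2 − μ/r = -3.040×10⁶ J/kg, so a = −μ/(2ε) = 7.044×10⁶ m.
The apsides satisfy r_p + r_a = 2a, so the periapsis radius is 2a − r_a = 3.739×10⁶ m = 3738.8 km.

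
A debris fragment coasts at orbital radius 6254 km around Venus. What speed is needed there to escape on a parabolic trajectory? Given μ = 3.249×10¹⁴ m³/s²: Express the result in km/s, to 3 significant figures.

r = 6254 km = 6.254×10⁶ m.
Escape speed v_esc = √(2μ/r) = √(2 × 3.249×10¹⁴ / 6.254×10⁶) = √(1.039×10⁸) = 10190 m/s.
= 10.19 km/s.

v_esc ≈ 10.2 km/s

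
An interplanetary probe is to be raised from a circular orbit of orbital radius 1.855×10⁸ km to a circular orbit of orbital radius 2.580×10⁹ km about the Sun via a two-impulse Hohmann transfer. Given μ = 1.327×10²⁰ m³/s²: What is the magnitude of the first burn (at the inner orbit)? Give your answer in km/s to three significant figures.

r₁ = 1.855×10⁸ km = 1.855×10¹¹ m.
r₂ = 2.580×10⁹ km = 2.580×10¹² m.
Transfer ellipse a_t = (r₁ + r₂)/2 = 1.383×10¹² m.
At r₁: circular v_c1 = √(μ/r₁) = 26750 m/s; transfer-perihelion v_p = √[μ(2/r₁ − 1/a_t)] = 36530 m/s.
Δv₁ = v_p − v_c1 = 9788 m/s.
= 9.788 km/s.

Δv ≈ 9.79 km/s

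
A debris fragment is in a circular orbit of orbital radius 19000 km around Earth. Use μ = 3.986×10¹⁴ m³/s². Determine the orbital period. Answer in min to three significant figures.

T ≈ 434 min

r = 19000 km = 1.900×10⁷ m.
Kepler's third law: T = 2π√(r³/μ) = 2π√((1.900×10⁷)³ / 3.986×10¹⁴).
r³/μ = 1.721×10⁷ s², so T = 2π × 4.148×10³ = 2.606×10⁴ s.
Converting: 2.606×10⁴ s ÷ 60.00 = 434.4 min.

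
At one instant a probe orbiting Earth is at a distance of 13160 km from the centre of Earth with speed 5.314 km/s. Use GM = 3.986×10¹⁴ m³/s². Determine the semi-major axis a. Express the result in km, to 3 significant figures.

r = 1.316×10⁷ m.
Specific orbital energy ε = v²/2 − μ/r = (5314)²/2 − 3.986×10¹⁴/1.316×10⁷ = -1.617×10⁷ J/kg.
Since ε = −μ/(2a), a = −μ/(2ε) = 1.233×10⁷ m = 12326 km.

a ≈ 12300 km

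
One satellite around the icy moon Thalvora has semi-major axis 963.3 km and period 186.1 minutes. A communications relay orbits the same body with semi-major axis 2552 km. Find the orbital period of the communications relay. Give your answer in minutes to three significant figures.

Kepler's third law: T² ∝ a³, so T₂ = T₁ (a₂/a₁)^(3/2).
a₂/a₁ = 2.649, (a₂/a₁)^(3/2) = 4.312.
T₂ = 186.1 × 4.312 = 802.5 minutes.

T₂ ≈ 802 minutes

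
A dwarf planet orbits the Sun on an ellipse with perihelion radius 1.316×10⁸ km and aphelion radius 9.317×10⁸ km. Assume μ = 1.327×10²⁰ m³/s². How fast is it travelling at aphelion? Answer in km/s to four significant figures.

Semi-major axis a = (r_p + r_a)/2 = 5.3165×10⁸ km = 5.316×10¹¹ m.
Vis-viva: v² = μ(2/r − 1/a) = 1.327×10²⁰ × (2.147×10⁻¹² − 1.881×10⁻¹²) = 3.526×10⁷ m²/s².
v = 5938 m/s = 5.938 km/s.

v ≈ 5.938 km/s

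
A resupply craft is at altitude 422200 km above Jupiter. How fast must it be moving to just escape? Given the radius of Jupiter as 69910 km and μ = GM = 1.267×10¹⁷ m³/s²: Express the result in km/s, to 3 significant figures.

r = 69910 + 422200 = 492110 km = 4.9211×10⁸ m.
Escape speed v_esc = √(2μ/r) = √(2 × 1.267×10¹⁷ / 4.921×10⁸) = √(5.149×10⁸) = 22690 m/s.
= 22.69 km/s.

v_esc ≈ 22.7 km/s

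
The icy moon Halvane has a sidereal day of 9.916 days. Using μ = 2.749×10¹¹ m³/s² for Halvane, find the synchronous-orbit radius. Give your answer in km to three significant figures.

r_sync ≈ 17200 km

T = 9.916 days = 8.567×10⁵ s.
A synchronous orbit has period T, so by Kepler's third law a = (μT²/4π²)^(1/3).
μT²/4π² = 2.749×10¹¹ × (8.567×10⁵)² / 39.48 = 5.111×10²¹ m³.
a = 1.723×10⁷ m = 17226 km.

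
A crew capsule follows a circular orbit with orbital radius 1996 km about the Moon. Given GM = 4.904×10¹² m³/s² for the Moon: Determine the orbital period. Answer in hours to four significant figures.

r = 1996 km = 1.996×10⁶ m.
Kepler's third law: T = 2π√(r³/μ) = 2π√((1.996×10⁶)³ / 4.904×10¹²).
r³/μ = 1.622×10⁶ s², so T = 2π × 1.273×10³ = 8.001×10³ s.
Converting: 8.001×10³ s ÷ 3600 = 2.223 hours.

T ≈ 2.223 hours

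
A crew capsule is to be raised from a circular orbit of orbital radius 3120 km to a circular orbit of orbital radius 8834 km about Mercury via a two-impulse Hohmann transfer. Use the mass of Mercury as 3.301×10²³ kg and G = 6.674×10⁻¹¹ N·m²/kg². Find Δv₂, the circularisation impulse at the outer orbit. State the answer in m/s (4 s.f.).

Δv ≈ 438.2 m/s

μ = GM = 6.674×10⁻¹¹ × 3.301×10²³ = 2.203×10¹³ m³/s².
r₁ = 3120 km = 3.120×10⁶ m.
r₂ = 8834 km = 8.834×10⁶ m.
Transfer ellipse a_t = (r₁ + r₂)/2 = 5.977×10⁶ m.
At r₁: circular v_c1 = √(μ/r₁) = 2657 m/s; transfer-periherm v_p = √[μ(2/r₁ − 1/a_t)] = 3231 m/s.
At r₂: circular v_c2 = √(μ/r₂) = 1579 m/s; transfer-apoherm v_a = √[μ(2/r₂ − 1/a_t)] = 1141 m/s.
Δv₂ = v_c2 − v_a = 438.2 m/s.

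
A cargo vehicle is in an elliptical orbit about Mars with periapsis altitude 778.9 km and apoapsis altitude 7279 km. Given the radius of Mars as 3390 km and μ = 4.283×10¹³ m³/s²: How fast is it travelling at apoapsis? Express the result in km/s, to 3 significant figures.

v ≈ 1.50 km/s

r_p = 3390 + 778.9 = 4168.9 km = 4.1689×10⁶ m.
r_a = 3390 + 7279 = 10669 km = 1.0669×10⁷ m.
Semi-major axis a = (r_p + r_a)/2 = 7418.9 km = 7.419×10⁶ m.
Vis-viva: v² = μ(2/r − 1/a) = 4.283×10¹³ × (1.875×10⁻⁷ − 1.348×10⁻⁷) = 2.256×10⁶ m²/s².
v = 1502 m/s = 1.502 km/s.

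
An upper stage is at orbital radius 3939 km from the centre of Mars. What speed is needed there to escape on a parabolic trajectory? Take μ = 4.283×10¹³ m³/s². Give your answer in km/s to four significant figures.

r = 3939 km = 3.939×10⁶ m.
Escape speed v_esc = √(2μ/r) = √(2 × 4.283×10¹³ / 3.939×10⁶) = √(2.175×10⁷) = 4663 m/s.
= 4.663 km/s.

v_esc ≈ 4.663 km/s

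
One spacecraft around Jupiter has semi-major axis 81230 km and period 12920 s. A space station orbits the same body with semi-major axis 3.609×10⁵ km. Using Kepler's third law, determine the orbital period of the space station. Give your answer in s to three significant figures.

T₂ ≈ 1.21×10⁵ s

Kepler's third law: T² ∝ a³, so T₂ = T₁ (a₂/a₁)^(3/2).
a₂/a₁ = 4.443, (a₂/a₁)^(3/2) = 9.365.
T₂ = 12920 × 9.365 = 1.210×10⁵ s.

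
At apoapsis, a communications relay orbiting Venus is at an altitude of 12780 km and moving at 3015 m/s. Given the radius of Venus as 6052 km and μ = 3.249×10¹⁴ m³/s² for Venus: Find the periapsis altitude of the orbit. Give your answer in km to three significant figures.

periapsis altitude ≈ 684 km

r_a = 6052 + 12780 = 18832 km = 1.883×10⁷ m.
Specific energy ε = v²/2 − μ/r = -1.271×10⁷ J/kg, so a = −μ/(2ε) = 1.278×10⁷ m.
The apsides satisfy r_p + r_a = 2a, so the periapsis radius is 2a − r_a = 6.736×10⁶ m = 6735.7 km.
Periapsis altitude = 6735.7 − 6052 = 683.71 km.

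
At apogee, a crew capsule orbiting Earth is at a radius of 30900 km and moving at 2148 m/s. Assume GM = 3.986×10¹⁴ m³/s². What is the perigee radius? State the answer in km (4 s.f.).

r_a = 3.090×10⁷ m.
Specific energy ε = v²/2 − μ/r = -1.059×10⁷ J/kg, so a = −μ/(2ε) = 1.881×10⁷ m.
The apsides satisfy r_p + r_a = 2a, so the perigee radius is 2a − r_a = 6.730×10⁶ m = 6729.6 km.

perigee radius ≈ 6730 km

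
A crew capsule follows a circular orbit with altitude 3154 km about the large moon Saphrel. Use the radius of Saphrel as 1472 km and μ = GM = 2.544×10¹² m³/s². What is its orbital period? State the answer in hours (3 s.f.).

r = 1472 + 3154 = 4626.0 km = 4.6260×10⁶ m.
Kepler's third law: T = 2π√(r³/μ) = 2π√((4.626×10⁶)³ / 2.544×10¹²).
r³/μ = 3.891×10⁷ s², so T = 2π × 6.238×10³ = 3.919×10⁴ s.
Converting: 3.919×10⁴ s ÷ 3600 = 10.89 hours.

T ≈ 10.9 hours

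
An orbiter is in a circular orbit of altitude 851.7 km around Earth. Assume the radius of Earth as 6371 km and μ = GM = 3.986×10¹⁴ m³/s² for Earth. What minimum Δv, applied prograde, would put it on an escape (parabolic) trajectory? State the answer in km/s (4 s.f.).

Δv ≈ 3.077 km/s

r = 6371 + 851.7 = 7222.7 km = 7.2227×10⁶ m.
Circular speed v_c = √(μ/r) = 7429 m/s.
Escape speed v_esc = √(2μ/r) = √2 × v_c = 10510 m/s.
Δv = v_esc − v_c = 3077 m/s = 3.077 km/s.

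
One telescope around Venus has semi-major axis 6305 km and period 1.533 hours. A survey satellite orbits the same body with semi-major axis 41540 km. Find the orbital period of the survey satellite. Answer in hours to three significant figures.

Kepler's third law: T² ∝ a³, so T₂ = T₁ (a₂/a₁)^(3/2).
a₂/a₁ = 6.588, (a₂/a₁)^(3/2) = 16.91.
T₂ = 1.533 × 16.91 = 25.92 hours.

T₂ ≈ 25.9 hours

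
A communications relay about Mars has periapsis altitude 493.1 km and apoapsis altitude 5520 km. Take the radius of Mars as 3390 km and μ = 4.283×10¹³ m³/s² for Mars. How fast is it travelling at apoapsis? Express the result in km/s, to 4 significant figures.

v ≈ 1.708 km/s

r_p = 3390 + 493.1 = 3883.1 km = 3.8831×10⁶ m.
r_a = 3390 + 5520 = 8910.0 km = 8.9100×10⁶ m.
Semi-major axis a = (r_p + r_a)/2 = 6396.6 km = 6.397×10⁶ m.
Vis-viva: v² = μ(2/r − 1/a) = 4.283×10¹³ × (2.245×10⁻⁷ − 1.563×10⁻⁷) = 2.918×10⁶ m²/s².
v = 1708 m/s = 1.708 km/s.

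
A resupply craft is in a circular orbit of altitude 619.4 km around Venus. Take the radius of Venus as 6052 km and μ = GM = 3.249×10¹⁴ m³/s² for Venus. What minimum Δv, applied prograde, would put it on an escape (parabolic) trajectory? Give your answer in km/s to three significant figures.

Δv ≈ 2.89 km/s

r = 6052 + 619.4 = 6671.4 km = 6.6714×10⁶ m.
Circular speed v_c = √(μ/r) = 6979 m/s.
Escape speed v_esc = √(2μ/r) = √2 × v_c = 9869 m/s.
Δv = v_esc − v_c = 2891 m/s = 2.891 km/s.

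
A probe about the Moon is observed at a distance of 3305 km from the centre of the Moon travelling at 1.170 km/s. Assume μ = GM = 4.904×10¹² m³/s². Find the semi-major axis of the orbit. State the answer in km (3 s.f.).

r = 3.305×10⁶ m.
Vis-viva rearranged: 1/a = 2/r − v²/μ = 6.051×10⁻⁷ − 2.791×10⁻⁷ = 3.260×10⁻⁷ m⁻¹.
a = 3.067×10⁶ m = 3067.4 km.

a ≈ 3070 km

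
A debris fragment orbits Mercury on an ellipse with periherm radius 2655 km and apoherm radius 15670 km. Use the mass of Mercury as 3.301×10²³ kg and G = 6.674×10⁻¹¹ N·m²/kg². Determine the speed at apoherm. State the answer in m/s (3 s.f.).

μ = GM = 6.674×10⁻¹¹ × 3.301×10²³ = 2.203×10¹³ m³/s².
Semi-major axis a = (r_p + r_a)/2 = 9162.5 km = 9.162×10⁶ m.
Vis-viva: v² = μ(2/r − 1/a) = 2.203×10¹³ × (1.276×10⁻⁷ − 1.091×10⁻⁷) = 4.074×10⁵ m²/s².
v = 638.3 m/s.

v ≈ 638 m/s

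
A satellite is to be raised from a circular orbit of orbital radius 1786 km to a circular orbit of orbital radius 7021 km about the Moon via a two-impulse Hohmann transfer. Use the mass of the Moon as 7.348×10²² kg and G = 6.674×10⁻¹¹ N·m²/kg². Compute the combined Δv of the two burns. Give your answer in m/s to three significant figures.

Δv_total ≈ 739 m/s

μ = GM = 6.674×10⁻¹¹ × 7.348×10²² = 4.904×10¹² m³/s².
r₁ = 1786 km = 1.786×10⁶ m.
r₂ = 7021 km = 7.021×10⁶ m.
Transfer ellipse a_t = (r₁ + r₂)/2 = 4.404×10⁶ m.
At r₁: circular v_c1 = √(μ/r₁) = 1657 m/s; transfer-perilune v_p = √[μ(2/r₁ − 1/a_t)] = 2092 m/s.
Δv₁ = v_p − v_c1 = 435.3 m/s.
At r₂: circular v_c2 = √(μ/r₂) = 835.8 m/s; transfer-apolune v_a = √[μ(2/r₂ − 1/a_t)] = 532.3 m/s.
Δv₂ = v_c2 − v_a = 303.5 m/s.
Total Δv = Δv₁ + Δv₂ = 738.8 m/s.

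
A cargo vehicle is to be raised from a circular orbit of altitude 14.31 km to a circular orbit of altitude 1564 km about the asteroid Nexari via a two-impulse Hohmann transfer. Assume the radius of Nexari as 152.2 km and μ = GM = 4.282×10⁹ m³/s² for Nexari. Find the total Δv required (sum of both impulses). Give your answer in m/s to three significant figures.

r₁ = 152.2 + 14.31 = 166.51 km = 1.6651×10⁵ m.
r₂ = 152.2 + 1564 = 1716.2 km = 1.7162×10⁶ m.
Transfer ellipse a_t = (r₁ + r₂)/2 = 9.414×10⁵ m.
At r₁: circular v_c1 = √(μ/r₁) = 160.4 m/s; transfer-periapsis v_p = √[μ(2/r₁ − 1/a_t)] = 216.5 m/s.
Δv₁ = v_p − v_c1 = 56.16 m/s.
At r₂: circular v_c2 = √(μ/r₂) = 49.95 m/s; transfer-apoapsis v_a = √[μ(2/r₂ − 1/a_t)] = 21.01 m/s.
Δv₂ = v_c2 − v_a = 28.94 m/s.
Total Δv = Δv₁ + Δv₂ = 85.11 m/s.

Δv_total ≈ 85.1 m/s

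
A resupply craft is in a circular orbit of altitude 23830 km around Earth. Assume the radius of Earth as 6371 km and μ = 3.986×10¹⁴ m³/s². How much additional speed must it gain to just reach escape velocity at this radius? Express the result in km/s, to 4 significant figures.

r = 6371 + 23830 = 30201 km = 3.0201×10⁷ m.
Circular speed v_c = √(μ/r) = 3633 m/s.
Escape speed v_esc = √(2μ/r) = √2 × v_c = 5138 m/s.
Δv = v_esc − v_c = 1505 m/s = 1.505 km/s.

Δv ≈ 1.505 km/s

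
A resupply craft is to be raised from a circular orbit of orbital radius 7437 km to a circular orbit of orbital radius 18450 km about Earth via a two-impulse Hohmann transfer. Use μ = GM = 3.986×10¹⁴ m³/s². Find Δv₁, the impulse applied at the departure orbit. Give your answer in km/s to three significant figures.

r₁ = 7437 km = 7.437×10⁶ m.
r₂ = 18450 km = 1.845×10⁷ m.
Transfer ellipse a_t = (r₁ + r₂)/2 = 1.294×10⁷ m.
At r₁: circular v_c1 = √(μ/r₁) = 7321 m/s; transfer-perigee v_p = √[μ(2/r₁ − 1/a_t)] = 8741 m/s.
Δv₁ = v_p − v_c1 = 1420 m/s.
= 1.420 km/s.

Δv ≈ 1.42 km/s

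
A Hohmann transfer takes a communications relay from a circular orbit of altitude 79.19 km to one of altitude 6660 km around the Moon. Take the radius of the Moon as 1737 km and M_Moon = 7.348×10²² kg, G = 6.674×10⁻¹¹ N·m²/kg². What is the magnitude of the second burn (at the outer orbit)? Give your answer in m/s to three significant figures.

μ = GM = 6.674×10⁻¹¹ × 7.348×10²² = 4.904×10¹² m³/s².
r₁ = 1737 + 79.19 = 1816.2 km = 1.8162×10⁶ m.
r₂ = 1737 + 6660 = 8397.0 km = 8.3970×10⁶ m.
Transfer ellipse a_t = (r₁ + r₂)/2 = 5.107×10⁶ m.
At r₁: circular v_c1 = √(μ/r₁) = 1643 m/s; transfer-perilune v_p = √[μ(2/r₁ − 1/a_t)] = 2107 m/s.
At r₂: circular v_c2 = √(μ/r₂) = 764.2 m/s; transfer-apolune v_a = √[μ(2/r₂ − 1/a_t)] = 455.8 m/s.
Δv₂ = v_c2 − v_a = 308.5 m/s.

Δv ≈ 308 m/s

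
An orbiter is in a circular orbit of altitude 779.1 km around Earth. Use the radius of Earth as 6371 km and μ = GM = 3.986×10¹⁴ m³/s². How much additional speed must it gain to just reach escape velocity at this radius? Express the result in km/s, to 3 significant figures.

Δv ≈ 3.09 km/s

r = 6371 + 779.1 = 7150.1 km = 7.1501×10⁶ m.
Circular speed v_c = √(μ/r) = 7466 m/s.
Escape speed v_esc = √(2μ/r) = √2 × v_c = 10560 m/s.
Δv = v_esc − v_c = 3093 m/s = 3.093 km/s.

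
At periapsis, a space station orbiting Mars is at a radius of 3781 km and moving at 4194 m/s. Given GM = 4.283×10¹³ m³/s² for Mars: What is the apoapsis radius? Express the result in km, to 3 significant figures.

r_p = 3.781×10⁶ m.
Specific energy ε = v²/2 − μ/r = -2.533×10⁶ J/kg, so a = −μ/(2ε) = 8.455×10⁶ m.
The apsides satisfy r_p + r_a = 2a, so the apoapsis radius is 2a − r_p = 1.313×10⁷ m = 13129 km.

apoapsis radius ≈ 13100 km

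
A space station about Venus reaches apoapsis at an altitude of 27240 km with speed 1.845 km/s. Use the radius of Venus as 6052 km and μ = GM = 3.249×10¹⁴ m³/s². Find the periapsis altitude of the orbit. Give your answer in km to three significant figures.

r_a = 6052 + 27240 = 33292 km = 3.329×10⁷ m.
Specific energy ε = v²/2 − μ/r = -8.057×10⁶ J/kg, so a = −μ/(2ε) = 2.016×10⁷ m.
The apsides satisfy r_p + r_a = 2a, so the periapsis radius is 2a − r_a = 7.033×10⁶ m = 7032.7 km.
Periapsis altitude = 7032.7 − 6052 = 980.74 km.

periapsis altitude ≈ 981 km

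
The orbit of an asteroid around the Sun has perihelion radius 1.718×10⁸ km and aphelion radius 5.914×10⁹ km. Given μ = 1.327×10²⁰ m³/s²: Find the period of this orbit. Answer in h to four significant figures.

Semi-major axis a = (r_p + r_a)/2 = (1.7180×10⁸ + 5.9140×10⁹)/2 = 3.0429×10⁹ km = 3.043×10¹² m.
By Kepler's third law T = 2π√(a³/μ) = 2π × 4.608×10⁸ = 2.895×10⁹ s.
= 8.042×10⁵ h.

T ≈ 804200 h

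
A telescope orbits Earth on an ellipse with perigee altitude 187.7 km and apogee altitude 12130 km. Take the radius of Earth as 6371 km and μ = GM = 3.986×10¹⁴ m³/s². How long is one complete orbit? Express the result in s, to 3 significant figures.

r_p = 6371 + 187.7 = 6558.7 km = 6.5587×10⁶ m.
r_a = 6371 + 12130 = 18501 km = 1.8501×10⁷ m.
Semi-major axis a = (r_p + r_a)/2 = (6558.7 + 18501)/2 = 12530 km = 1.253×10⁷ m.
By Kepler's third law T = 2π√(a³/μ) = 2π × 2.222×10³ = 1.396×10⁴ s.

T ≈ 14000 s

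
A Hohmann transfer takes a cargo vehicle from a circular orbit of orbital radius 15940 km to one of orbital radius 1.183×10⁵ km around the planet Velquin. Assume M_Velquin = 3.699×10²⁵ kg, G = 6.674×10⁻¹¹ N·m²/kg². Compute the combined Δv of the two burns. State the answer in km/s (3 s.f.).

μ = GM = 6.674×10⁻¹¹ × 3.699×10²⁵ = 2.469×10¹⁵ m³/s².
r₁ = 15940 km = 1.594×10⁷ m.
r₂ = 1.183×10⁵ km = 1.183×10⁸ m.
Transfer ellipse a_t = (r₁ + r₂)/2 = 6.712×10⁷ m.
At r₁: circular v_c1 = √(μ/r₁) = 12440 m/s; transfer-periapsis v_p = √[μ(2/r₁ − 1/a_t)] = 16520 m/s.
Δv₁ = v_p − v_c1 = 4077 m/s.
At r₂: circular v_c2 = √(μ/r₂) = 4568 m/s; transfer-apoapsis v_a = √[μ(2/r₂ − 1/a_t)] = 2226 m/s.
Δv₂ = v_c2 − v_a = 2342 m/s.
Total Δv = Δv₁ + Δv₂ = 6419 m/s = 6.419 km/s.

Δv_total ≈ 6.42 km/s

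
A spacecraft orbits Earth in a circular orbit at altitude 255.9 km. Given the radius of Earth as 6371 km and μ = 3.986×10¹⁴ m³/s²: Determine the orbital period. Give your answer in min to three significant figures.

T ≈ 89.5 min

r = 6371 + 255.9 = 6626.9 km = 6.6269×10⁶ m.
Kepler's third law: T = 2π√(r³/μ) = 2π√((6.627×10⁶)³ / 3.986×10¹⁴).
r³/μ = 7.301×10⁵ s², so T = 2π × 8.545×10² = 5.369×10³ s.
Converting: 5.369×10³ s ÷ 60.00 = 89.48 min.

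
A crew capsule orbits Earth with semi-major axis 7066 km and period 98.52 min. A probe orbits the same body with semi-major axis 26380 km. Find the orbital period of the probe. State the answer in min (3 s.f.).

T₂ ≈ 711 min

Kepler's third law: T² ∝ a³, so T₂ = T₁ (a₂/a₁)^(3/2).
a₂/a₁ = 3.733, (a₂/a₁)^(3/2) = 7.214.
T₂ = 98.52 × 7.214 = 710.7 min.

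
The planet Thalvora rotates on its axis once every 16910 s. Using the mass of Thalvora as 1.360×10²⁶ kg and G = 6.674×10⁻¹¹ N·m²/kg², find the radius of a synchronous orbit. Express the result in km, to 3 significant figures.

μ = GM = 6.674×10⁻¹¹ × 1.360×10²⁶ = 9.077×10¹⁵ m³/s².
A synchronous orbit has period T, so by Kepler's third law a = (μT²/4π²)^(1/3).
μT²/4π² = 9.077×10¹⁵ × (1.691×10⁴)² / 39.48 = 6.574×10²² m³.
a = 4.036×10⁷ m = 40360 km.

r_sync ≈ 40400 km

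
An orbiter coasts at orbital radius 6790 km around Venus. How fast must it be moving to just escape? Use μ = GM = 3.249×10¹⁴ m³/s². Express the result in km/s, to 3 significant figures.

v_esc ≈ 9.78 km/s

r = 6790 km = 6.790×10⁶ m.
Escape speed v_esc = √(2μ/r) = √(2 × 3.249×10¹⁴ / 6.790×10⁶) = √(9.570×10⁷) = 9783 m/s.
= 9.783 km/s.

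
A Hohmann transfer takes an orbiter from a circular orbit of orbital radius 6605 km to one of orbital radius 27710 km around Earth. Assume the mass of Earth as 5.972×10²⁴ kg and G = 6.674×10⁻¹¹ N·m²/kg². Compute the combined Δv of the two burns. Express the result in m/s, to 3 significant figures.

Δv_total ≈ 3540 m/s

μ = GM = 6.674×10⁻¹¹ × 5.972×10²⁴ = 3.986×10¹⁴ m³/s².
r₁ = 6605 km = 6.605×10⁶ m.
r₂ = 27710 km = 2.771×10⁷ m.
Transfer ellipse a_t = (r₁ + r₂)/2 = 1.716×10⁷ m.
At r₁: circular v_c1 = √(μ/r₁) = 7768 m/s; transfer-perigee v_p = √[μ(2/r₁ − 1/a_t)] = 9872 m/s.
Δv₁ = v_p − v_c1 = 2104 m/s.
At r₂: circular v_c2 = √(μ/r₂) = 3793 m/s; transfer-apogee v_a = √[μ(2/r₂ − 1/a_t)] = 2353 m/s.
Δv₂ = v_c2 − v_a = 1439 m/s.
Total Δv = Δv₁ + Δv₂ = 3543 m/s.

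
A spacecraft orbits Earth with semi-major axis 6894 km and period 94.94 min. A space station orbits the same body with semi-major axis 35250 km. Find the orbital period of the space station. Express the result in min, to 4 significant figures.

T₂ ≈ 1098 min

Kepler's third law: T² ∝ a³, so T₂ = T₁ (a₂/a₁)^(3/2).
a₂/a₁ = 5.113, (a₂/a₁)^(3/2) = 11.56.
T₂ = 94.94 × 11.56 = 1098 min.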